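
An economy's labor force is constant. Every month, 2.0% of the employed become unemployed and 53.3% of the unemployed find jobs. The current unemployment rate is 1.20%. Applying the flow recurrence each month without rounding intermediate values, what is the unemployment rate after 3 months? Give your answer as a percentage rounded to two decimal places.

With a fixed labor force, u_{t+1} = u_t + s·(1−u_t) − f·u_t = u_t·(1−s−f) + s.
Here 1−s−f = 0.447 and s = 0.020.
u_1 = 0.012000 × 0.447 + 0.020 = 0.025364.
u_2 = 0.025364 × 0.447 + 0.020 = 0.031338.
u_3 = 0.031338 × 0.447 + 0.020 = 0.034008.

Unemployment rate after three months ≈ 3.40%.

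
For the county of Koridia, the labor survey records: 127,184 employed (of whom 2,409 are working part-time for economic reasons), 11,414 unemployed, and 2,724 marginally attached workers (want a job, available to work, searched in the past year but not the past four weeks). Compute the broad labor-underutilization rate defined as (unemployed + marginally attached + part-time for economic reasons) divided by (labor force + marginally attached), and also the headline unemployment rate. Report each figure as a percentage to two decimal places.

Broad underutilization rate ≈ 11.71%; headline unemployment rate ≈ 8.24%.

Labor force = 127,184 + 11,414 = 138,598.
Numerator = 11,414 + 2,724 + 2,409 = 16,547.
Denominator = 138,598 + 2,724 = 141,322.
Broad rate = 16,547 / 141,322 = 11.71%.
Headline unemployment rate = 11,414 / 138,598 = 8.24%.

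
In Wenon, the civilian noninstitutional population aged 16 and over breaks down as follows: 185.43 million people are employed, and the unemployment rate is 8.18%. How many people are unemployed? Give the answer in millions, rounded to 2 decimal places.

About 16.52 million are unemployed.

Let U be the number unemployed. The labor force is E + U, and U/(E+U) = 0.0818.
So U = 0.0818 × 185.43 / (1 − 0.0818) = 15.1682 / 0.9182 ≈ 16.52 million.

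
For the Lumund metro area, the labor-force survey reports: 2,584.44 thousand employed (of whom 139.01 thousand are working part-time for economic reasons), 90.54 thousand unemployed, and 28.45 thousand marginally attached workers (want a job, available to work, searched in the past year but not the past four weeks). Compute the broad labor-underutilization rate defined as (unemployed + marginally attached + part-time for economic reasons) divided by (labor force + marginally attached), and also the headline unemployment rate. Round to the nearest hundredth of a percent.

Labor force = 2,584.44 + 90.54 = 2,674.98 thousand.
Numerator = 90.54 + 28.45 + 139.01 = 258.00 thousand.
Denominator = 2,674.98 + 28.45 = 2,703.43 thousand.
Broad rate = 258.00 / 2,703.43 = 9.54%.
Headline unemployment rate = 90.54 / 2,674.98 = 3.38%.

Broad underutilization rate ≈ 9.54%; headline unemployment rate ≈ 3.38%.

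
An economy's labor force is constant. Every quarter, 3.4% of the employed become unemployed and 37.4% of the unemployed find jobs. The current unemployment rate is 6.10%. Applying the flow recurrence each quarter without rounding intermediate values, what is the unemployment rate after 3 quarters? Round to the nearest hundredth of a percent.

With a fixed labor force, u_{t+1} = u_t + s·(1−u_t) − f·u_t = u_t·(1−s−f) + s.
Here 1−s−f = 0.592 and s = 0.034.
u_1 = 0.061000 × 0.592 + 0.034 = 0.070112.
u_2 = 0.070112 × 0.592 + 0.034 = 0.075506.
u_3 = 0.075506 × 0.592 + 0.034 = 0.078700.

Unemployment rate after three quarters ≈ 7.87%.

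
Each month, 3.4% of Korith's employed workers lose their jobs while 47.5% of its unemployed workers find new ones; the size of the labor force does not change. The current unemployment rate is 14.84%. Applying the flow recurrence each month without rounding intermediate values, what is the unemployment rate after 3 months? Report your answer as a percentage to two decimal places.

Unemployment rate after three months ≈ 7.65%.

With a fixed labor force, u_{t+1} = u_t + s·(1−u_t) − f·u_t = u_t·(1−s−f) + s.
Here 1−s−f = 0.491 and s = 0.034.
u_1 = 0.148400 × 0.491 + 0.034 = 0.106864.
u_2 = 0.106864 × 0.491 + 0.034 = 0.086470.
u_3 = 0.086470 × 0.491 + 0.034 = 0.076457.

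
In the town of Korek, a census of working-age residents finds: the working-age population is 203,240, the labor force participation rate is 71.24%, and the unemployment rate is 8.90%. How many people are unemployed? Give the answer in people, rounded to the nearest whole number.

Labor force = 0.7124 × 203,240 = 144,788.
Unemployed = 0.0890 × 144,788 ≈ 12,886.

About 12,886 are unemployed.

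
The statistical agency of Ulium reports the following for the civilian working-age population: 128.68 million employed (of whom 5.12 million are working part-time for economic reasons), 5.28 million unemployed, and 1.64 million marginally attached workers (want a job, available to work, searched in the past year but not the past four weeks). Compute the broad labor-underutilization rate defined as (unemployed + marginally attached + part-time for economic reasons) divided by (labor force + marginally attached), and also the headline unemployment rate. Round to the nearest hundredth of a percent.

Broad underutilization rate ≈ 8.88%; headline unemployment rate ≈ 3.94%.

Labor force = 128.68 + 5.28 = 133.96 million.
Numerator = 5.28 + 1.64 + 5.12 = 12.04 million.
Denominator = 133.96 + 1.64 = 135.60 million.
Broad rate = 12.04 / 135.60 = 8.88%.
Headline unemployment rate = 5.28 / 133.96 = 3.94%.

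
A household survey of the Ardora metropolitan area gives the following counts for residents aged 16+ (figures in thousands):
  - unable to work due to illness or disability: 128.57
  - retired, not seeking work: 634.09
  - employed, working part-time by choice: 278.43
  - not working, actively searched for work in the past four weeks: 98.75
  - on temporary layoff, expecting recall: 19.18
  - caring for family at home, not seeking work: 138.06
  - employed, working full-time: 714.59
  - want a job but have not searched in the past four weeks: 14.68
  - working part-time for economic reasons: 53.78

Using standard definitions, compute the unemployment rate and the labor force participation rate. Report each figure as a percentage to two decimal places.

Employed = 278.43 + 714.59 + 53.78 = 1,046.80 thousand (anyone who worked, including part-time for economic reasons, counts as employed).
Unemployed = 98.75 + 19.18 = 117.93 thousand (jobless and actively searching, or on temporary layoff).
Labor force = 1,046.80 + 117.93 = 1,164.73 thousand.
Not in labor force = 128.57 + 634.09 + 138.06 + 14.68 = 915.40 thousand (those not working and not actively searching are outside the labor force — including those who want a job but have given up searching).
Civilian working-age population = 1,164.73 + 915.40 = 2,080.13 thousand.
Unemployment rate = 117.93 / 1,164.73 = 10.13%.
Labor force participation rate = 1,164.73 / 2,080.13 = 55.99%.

Unemployment rate ≈ 10.13%; labor force participation rate ≈ 55.99%.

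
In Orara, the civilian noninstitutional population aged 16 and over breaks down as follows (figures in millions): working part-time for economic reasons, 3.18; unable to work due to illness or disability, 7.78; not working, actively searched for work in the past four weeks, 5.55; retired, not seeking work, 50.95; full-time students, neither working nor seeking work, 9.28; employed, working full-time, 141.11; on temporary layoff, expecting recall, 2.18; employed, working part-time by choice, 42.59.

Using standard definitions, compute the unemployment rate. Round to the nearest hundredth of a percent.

Employed = 3.18 + 141.11 + 42.59 = 186.88 million (anyone who worked, including part-time for economic reasons, counts as employed).
Unemployed = 5.55 + 2.18 = 7.73 million (jobless and actively searching, or on temporary layoff).
Labor force = 186.88 + 7.73 = 194.61 million.
Unemployment rate = 7.73 / 194.61 = 3.97%.

Unemployment rate ≈ 3.97%.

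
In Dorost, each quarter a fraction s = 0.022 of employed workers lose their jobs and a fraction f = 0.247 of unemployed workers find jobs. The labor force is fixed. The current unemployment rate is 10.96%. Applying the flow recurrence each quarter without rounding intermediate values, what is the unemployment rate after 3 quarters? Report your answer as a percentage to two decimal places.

Unemployment rate after three quarters ≈ 9.26%.

With a fixed labor force, u_{t+1} = u_t + s·(1−u_t) − f·u_t = u_t·(1−s−f) + s.
Here 1−s−f = 0.731 and s = 0.022.
u_1 = 0.109600 × 0.731 + 0.022 = 0.102118.
u_2 = 0.102118 × 0.731 + 0.022 = 0.096648.
u_3 = 0.096648 × 0.731 + 0.022 = 0.092650.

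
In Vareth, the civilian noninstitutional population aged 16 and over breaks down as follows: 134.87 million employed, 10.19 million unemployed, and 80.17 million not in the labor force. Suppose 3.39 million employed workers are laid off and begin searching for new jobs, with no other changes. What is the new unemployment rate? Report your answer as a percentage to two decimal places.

New unemployment rate ≈ 9.36%.

Initially, labor force = 134.87 + 10.19 = 145.06 million, so u = 10.19/145.06 = 7.02%.
After the change, employed falls and unemployed rises by 3.39; labor force unchanged → E = 131.48, U = 13.58, labor force = 145.06 million.
New unemployment rate = 13.58 / 145.06 = 9.36%.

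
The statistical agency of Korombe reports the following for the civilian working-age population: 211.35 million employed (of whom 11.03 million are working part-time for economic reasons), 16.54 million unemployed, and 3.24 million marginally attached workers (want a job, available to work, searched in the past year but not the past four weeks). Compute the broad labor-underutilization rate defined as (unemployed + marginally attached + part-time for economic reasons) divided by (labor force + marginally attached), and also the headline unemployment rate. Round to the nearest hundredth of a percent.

Labor force = 211.35 + 16.54 = 227.89 million.
Numerator = 16.54 + 3.24 + 11.03 = 30.81 million.
Denominator = 227.89 + 3.24 = 231.13 million.
Broad rate = 30.81 / 231.13 = 13.33%.
Headline unemployment rate = 16.54 / 227.89 = 7.26%.

Broad underutilization rate ≈ 13.33%; headline unemployment rate ≈ 7.26%.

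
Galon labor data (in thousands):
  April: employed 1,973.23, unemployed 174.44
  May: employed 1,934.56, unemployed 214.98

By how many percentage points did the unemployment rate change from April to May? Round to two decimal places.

April: labor force = 1,973.23 + 174.44 = 2,147.67; u = 174.44/2,147.67 = 8.12%.
May: labor force = 1,934.56 + 214.98 = 2,149.54; u = 214.98/2,149.54 = 10.00%.
Change = 10.00% − 8.12% = +1.88 pp.

The unemployment rate changed by +1.88 percentage points.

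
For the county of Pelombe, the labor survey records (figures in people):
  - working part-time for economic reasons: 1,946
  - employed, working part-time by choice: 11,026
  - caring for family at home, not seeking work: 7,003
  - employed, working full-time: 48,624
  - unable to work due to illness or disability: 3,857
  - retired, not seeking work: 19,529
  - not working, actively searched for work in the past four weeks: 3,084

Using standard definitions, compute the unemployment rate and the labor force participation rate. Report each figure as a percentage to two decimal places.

Unemployment rate ≈ 4.77%; labor force participation rate ≈ 68.03%.

Employed = 1,946 + 11,026 + 48,624 = 61,596 (anyone who worked, including part-time for economic reasons, counts as employed).
Unemployed = 3,084.
Labor force = 61,596 + 3,084 = 64,680.
Not in labor force = 7,003 + 3,857 + 19,529 = 30,389 (those not working and not actively searching are outside the labor force).
Civilian working-age population = 64,680 + 30,389 = 95,069.
Unemployment rate = 3,084 / 64,680 = 4.77%.
Labor force participation rate = 64,680 / 95,069 = 68.03%.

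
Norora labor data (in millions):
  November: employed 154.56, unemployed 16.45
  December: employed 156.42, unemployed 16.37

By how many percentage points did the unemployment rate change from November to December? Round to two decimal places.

The unemployment rate changed by −0.15 percentage points.

November: labor force = 154.56 + 16.45 = 171.01; u = 16.45/171.01 = 9.62%.
December: labor force = 156.42 + 16.37 = 172.79; u = 16.37/172.79 = 9.47%.
Change = 9.47% − 9.62% = −0.15 pp.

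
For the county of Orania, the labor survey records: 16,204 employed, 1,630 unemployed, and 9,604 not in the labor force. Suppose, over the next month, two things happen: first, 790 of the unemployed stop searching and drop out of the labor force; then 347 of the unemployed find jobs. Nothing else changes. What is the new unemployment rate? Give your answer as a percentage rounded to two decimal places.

New unemployment rate ≈ 2.89%.

Initially, labor force = 16,204 + 1,630 = 17,834, so u = 1,630/17,834 = 9.14%.
After the first change, unemployed and labor force both fall by 790 → E = 16,204, U = 840, labor force = 17,044.
After the second change, unemployed falls and employed rises by 347; labor force unchanged → E = 16,551, U = 493, labor force = 17,044.
New unemployment rate = 493 / 17,044 = 2.89%.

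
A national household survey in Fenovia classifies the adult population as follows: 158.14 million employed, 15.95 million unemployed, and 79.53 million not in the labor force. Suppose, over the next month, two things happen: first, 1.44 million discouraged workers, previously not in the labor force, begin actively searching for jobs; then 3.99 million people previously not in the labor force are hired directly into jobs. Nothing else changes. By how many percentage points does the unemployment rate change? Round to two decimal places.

Initially, labor force = 158.14 + 15.95 = 174.09 million, so u = 15.95/174.09 = 9.16%.
After the first change, unemployed and labor force both rise by 1.44 → E = 158.14, U = 17.39, labor force = 175.53 million.
After the second change, employed and labor force both rise by 3.99; unemployed unchanged → E = 162.13, U = 17.39, labor force = 179.52 million.
New unemployment rate = 17.39 / 179.52 = 9.69%.
Change = 9.69% − 9.16% = +0.53 percentage points.

The unemployment rate changes by +0.53 percentage points.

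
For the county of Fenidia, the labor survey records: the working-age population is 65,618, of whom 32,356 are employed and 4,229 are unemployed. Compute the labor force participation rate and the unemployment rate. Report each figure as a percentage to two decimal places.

Labor force participation rate ≈ 55.75%; unemployment rate ≈ 11.56%.

Labor force = employed + unemployed = 32,356 + 4,229 = 36,585.
Unemployment rate = 4,229 / 36,585 = 11.56%.
Labor force participation rate = 36,585 / 65,618 = 55.75%.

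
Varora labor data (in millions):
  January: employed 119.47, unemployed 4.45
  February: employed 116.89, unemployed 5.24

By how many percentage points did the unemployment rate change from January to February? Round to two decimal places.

The unemployment rate changed by +0.70 percentage points.

January: labor force = 119.47 + 4.45 = 123.92; u = 4.45/123.92 = 3.59%.
February: labor force = 116.89 + 5.24 = 122.13; u = 5.24/122.13 = 4.29%.
Change = 4.29% − 3.59% = +0.70 pp.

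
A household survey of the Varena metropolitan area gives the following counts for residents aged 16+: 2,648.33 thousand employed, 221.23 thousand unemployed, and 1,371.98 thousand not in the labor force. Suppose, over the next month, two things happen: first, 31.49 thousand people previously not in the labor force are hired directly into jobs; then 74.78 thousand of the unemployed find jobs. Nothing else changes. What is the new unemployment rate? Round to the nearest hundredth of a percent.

Initially, labor force = 2,648.33 + 221.23 = 2,869.56 thousand, so u = 221.23/2,869.56 = 7.71%.
After the first change, employed and labor force both rise by 31.49; unemployed unchanged → E = 2,679.82, U = 221.23, labor force = 2,901.05 thousand.
After the second change, unemployed falls and employed rises by 74.78; labor force unchanged → E = 2,754.60, U = 146.45, labor force = 2,901.05 thousand.
New unemployment rate = 146.45 / 2,901.05 = 5.05%.

New unemployment rate ≈ 5.05%.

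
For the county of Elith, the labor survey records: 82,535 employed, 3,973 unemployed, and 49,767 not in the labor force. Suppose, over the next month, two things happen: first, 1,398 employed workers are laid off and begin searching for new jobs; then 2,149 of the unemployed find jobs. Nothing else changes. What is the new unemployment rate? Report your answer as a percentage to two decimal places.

Initially, labor force = 82,535 + 3,973 = 86,508, so u = 3,973/86,508 = 4.59%.
After the first change, employed falls and unemployed rises by 1,398; labor force unchanged → E = 81,137, U = 5,371, labor force = 86,508.
After the second change, unemployed falls and employed rises by 2,149; labor force unchanged → E = 83,286, U = 3,222, labor force = 86,508.
New unemployment rate = 3,222 / 86,508 = 3.72%.

New unemployment rate ≈ 3.72%.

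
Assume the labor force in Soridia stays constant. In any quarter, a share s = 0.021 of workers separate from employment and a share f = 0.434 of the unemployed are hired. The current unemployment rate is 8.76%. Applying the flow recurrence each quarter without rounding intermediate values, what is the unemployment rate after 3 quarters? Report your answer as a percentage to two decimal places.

With a fixed labor force, u_{t+1} = u_t + s·(1−u_t) − f·u_t = u_t·(1−s−f) + s.
Here 1−s−f = 0.545 and s = 0.021.
u_1 = 0.087600 × 0.545 + 0.021 = 0.068742.
u_2 = 0.068742 × 0.545 + 0.021 = 0.058464.
u_3 = 0.058464 × 0.545 + 0.021 = 0.052863.

Unemployment rate after three quarters ≈ 5.29%.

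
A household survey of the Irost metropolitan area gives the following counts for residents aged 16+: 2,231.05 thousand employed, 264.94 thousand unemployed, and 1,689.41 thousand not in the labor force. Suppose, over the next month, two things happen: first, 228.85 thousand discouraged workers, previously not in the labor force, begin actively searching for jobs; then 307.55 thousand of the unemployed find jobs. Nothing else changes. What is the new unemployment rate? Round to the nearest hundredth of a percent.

New unemployment rate ≈ 6.83%.

Initially, labor force = 2,231.05 + 264.94 = 2,495.99 thousand, so u = 264.94/2,495.99 = 10.61%.
After the first change, unemployed and labor force both rise by 228.85 → E = 2,231.05, U = 493.79, labor force = 2,724.84 thousand.
After the second change, unemployed falls and employed rises by 307.55; labor force unchanged → E = 2,538.60, U = 186.24, labor force = 2,724.84 thousand.
New unemployment rate = 186.24 / 2,724.84 = 6.83%.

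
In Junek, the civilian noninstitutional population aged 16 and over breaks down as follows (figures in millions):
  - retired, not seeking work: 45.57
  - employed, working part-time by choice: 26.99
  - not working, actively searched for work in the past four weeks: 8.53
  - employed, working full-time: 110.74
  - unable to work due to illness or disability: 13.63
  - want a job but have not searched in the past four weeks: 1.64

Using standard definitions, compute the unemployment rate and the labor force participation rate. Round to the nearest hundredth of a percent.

Unemployment rate ≈ 5.83%; labor force participation rate ≈ 70.62%.

Employed = 26.99 + 110.74 = 137.73 million.
Unemployed = 8.53 million.
Labor force = 137.73 + 8.53 = 146.26 million.
Not in labor force = 45.57 + 13.63 + 1.64 = 60.84 million (those not working and not actively searching are outside the labor force — including those who want a job but have given up searching).
Civilian working-age population = 146.26 + 60.84 = 207.10 million.
Unemployment rate = 8.53 / 146.26 = 5.83%.
Labor force participation rate = 146.26 / 207.10 = 70.62%.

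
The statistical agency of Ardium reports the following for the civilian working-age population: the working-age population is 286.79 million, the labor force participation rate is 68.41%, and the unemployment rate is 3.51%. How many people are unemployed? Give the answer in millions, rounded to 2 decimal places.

About 6.89 million are unemployed.

Labor force = 0.6841 × 286.79 = 196.19 million.
Unemployed = 0.0351 × 196.19 ≈ 6.89 million.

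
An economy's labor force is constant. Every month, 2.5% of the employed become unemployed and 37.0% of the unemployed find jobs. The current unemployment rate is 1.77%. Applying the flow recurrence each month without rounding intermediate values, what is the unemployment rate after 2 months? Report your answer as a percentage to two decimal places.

Unemployment rate after two months ≈ 4.66%.

With a fixed labor force, u_{t+1} = u_t + s·(1−u_t) − f·u_t = u_t·(1−s−f) + s.
Here 1−s−f = 0.605 and s = 0.025.
u_1 = 0.017700 × 0.605 + 0.025 = 0.035709.
u_2 = 0.035709 × 0.605 + 0.025 = 0.046604.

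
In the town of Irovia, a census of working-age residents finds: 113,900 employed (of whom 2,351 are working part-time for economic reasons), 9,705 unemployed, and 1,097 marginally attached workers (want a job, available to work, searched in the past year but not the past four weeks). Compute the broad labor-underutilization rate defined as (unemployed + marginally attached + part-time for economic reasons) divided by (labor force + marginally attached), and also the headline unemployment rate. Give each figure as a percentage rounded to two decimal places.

Broad underutilization rate ≈ 10.55%; headline unemployment rate ≈ 7.85%.

Labor force = 113,900 + 9,705 = 123,605.
Numerator = 9,705 + 1,097 + 2,351 = 13,153.
Denominator = 123,605 + 1,097 = 124,702.
Broad rate = 13,153 / 124,702 = 10.55%.
Headline unemployment rate = 9,705 / 123,605 = 7.85%.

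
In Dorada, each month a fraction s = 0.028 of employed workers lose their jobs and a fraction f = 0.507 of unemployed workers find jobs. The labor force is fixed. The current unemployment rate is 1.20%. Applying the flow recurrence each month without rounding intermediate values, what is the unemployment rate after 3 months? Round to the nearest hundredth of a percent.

Unemployment rate after three months ≈ 4.83%.

With a fixed labor force, u_{t+1} = u_t + s·(1−u_t) − f·u_t = u_t·(1−s−f) + s.
Here 1−s−f = 0.465 and s = 0.028.
u_1 = 0.012000 × 0.465 + 0.028 = 0.033580.
u_2 = 0.033580 × 0.465 + 0.028 = 0.043615.
u_3 = 0.043615 × 0.465 + 0.028 = 0.048281.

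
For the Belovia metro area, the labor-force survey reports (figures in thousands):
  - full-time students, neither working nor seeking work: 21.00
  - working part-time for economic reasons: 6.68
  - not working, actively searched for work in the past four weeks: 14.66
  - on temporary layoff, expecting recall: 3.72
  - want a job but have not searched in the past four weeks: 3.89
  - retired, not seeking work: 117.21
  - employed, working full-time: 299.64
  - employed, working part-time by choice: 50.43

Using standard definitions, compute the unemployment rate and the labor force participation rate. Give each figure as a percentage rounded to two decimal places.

Employed = 6.68 + 299.64 + 50.43 = 356.75 thousand (anyone who worked, including part-time for economic reasons, counts as employed).
Unemployed = 14.66 + 3.72 = 18.38 thousand (jobless and actively searching, or on temporary layoff).
Labor force = 356.75 + 18.38 = 375.13 thousand.
Not in labor force = 21.00 + 3.89 + 117.21 = 142.10 thousand (those not working and not actively searching are outside the labor force — including those who want a job but have given up searching).
Civilian working-age population = 375.13 + 142.10 = 517.23 thousand.
Unemployment rate = 18.38 / 375.13 = 4.90%.
Labor force participation rate = 375.13 / 517.23 = 72.53%.

Unemployment rate ≈ 4.90%; labor force participation rate ≈ 72.53%.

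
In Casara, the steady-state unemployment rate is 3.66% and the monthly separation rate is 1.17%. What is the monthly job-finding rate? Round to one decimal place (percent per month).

From u* = s/(s+f): f = s·(1−u)/u.
f = 1.17 × (1 − 0.0366) / 0.0366 = 1.1272 / 0.0366 ≈ 30.8% per month.

Job-finding rate ≈ 30.8% per month.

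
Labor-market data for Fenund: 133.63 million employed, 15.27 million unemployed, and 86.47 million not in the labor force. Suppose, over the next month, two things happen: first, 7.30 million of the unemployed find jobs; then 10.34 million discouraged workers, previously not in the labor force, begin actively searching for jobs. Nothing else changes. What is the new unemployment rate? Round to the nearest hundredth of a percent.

New unemployment rate ≈ 11.50%.

Initially, labor force = 133.63 + 15.27 = 148.90 million, so u = 15.27/148.90 = 10.26%.
After the first change, unemployed falls and employed rises by 7.30; labor force unchanged → E = 140.93, U = 7.97, labor force = 148.90 million.
After the second change, unemployed and labor force both rise by 10.34 → E = 140.93, U = 18.31, labor force = 159.24 million.
New unemployment rate = 18.31 / 159.24 = 11.50%.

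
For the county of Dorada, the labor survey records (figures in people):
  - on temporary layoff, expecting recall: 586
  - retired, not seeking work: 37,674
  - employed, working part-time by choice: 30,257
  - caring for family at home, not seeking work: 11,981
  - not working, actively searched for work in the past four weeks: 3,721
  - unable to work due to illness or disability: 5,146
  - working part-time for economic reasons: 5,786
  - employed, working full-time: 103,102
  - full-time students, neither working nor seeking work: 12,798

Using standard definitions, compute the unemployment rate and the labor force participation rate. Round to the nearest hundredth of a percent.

Unemployment rate ≈ 3.00%; labor force participation rate ≈ 67.97%.

Employed = 30,257 + 5,786 + 103,102 = 139,145 (anyone who worked, including part-time for economic reasons, counts as employed).
Unemployed = 586 + 3,721 = 4,307 (jobless and actively searching, or on temporary layoff).
Labor force = 139,145 + 4,307 = 143,452.
Not in labor force = 37,674 + 11,981 + 5,146 + 12,798 = 67,599 (those not working and not actively searching are outside the labor force).
Civilian working-age population = 143,452 + 67,599 = 211,051.
Unemployment rate = 4,307 / 143,452 = 3.00%.
Labor force participation rate = 143,452 / 211,051 = 67.97%.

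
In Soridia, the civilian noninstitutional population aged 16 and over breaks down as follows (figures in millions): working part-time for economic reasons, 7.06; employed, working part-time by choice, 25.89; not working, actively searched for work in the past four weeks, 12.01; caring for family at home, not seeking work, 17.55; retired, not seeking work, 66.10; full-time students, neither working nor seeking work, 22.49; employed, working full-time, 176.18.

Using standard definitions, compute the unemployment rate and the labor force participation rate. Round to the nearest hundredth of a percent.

Employed = 7.06 + 25.89 + 176.18 = 209.13 million (anyone who worked, including part-time for economic reasons, counts as employed).
Unemployed = 12.01 million.
Labor force = 209.13 + 12.01 = 221.14 million.
Not in labor force = 17.55 + 66.10 + 22.49 = 106.14 million (those not working and not actively searching are outside the labor force).
Civilian working-age population = 221.14 + 106.14 = 327.28 million.
Unemployment rate = 12.01 / 221.14 = 5.43%.
Labor force participation rate = 221.14 / 327.28 = 67.57%.

Unemployment rate ≈ 5.43%; labor force participation rate ≈ 67.57%.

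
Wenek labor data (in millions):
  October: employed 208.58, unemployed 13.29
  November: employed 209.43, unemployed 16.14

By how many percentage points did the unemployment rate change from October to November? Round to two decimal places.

October: labor force = 208.58 + 13.29 = 221.87; u = 13.29/221.87 = 5.99%.
November: labor force = 209.43 + 16.14 = 225.57; u = 16.14/225.57 = 7.16%.
Change = 7.16% − 5.99% = +1.17 pp.

The unemployment rate changed by +1.17 percentage points.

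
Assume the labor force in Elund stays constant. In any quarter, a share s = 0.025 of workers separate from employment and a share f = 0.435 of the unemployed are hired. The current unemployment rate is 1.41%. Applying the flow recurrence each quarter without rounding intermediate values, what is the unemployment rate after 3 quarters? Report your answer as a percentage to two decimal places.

With a fixed labor force, u_{t+1} = u_t + s·(1−u_t) − f·u_t = u_t·(1−s−f) + s.
Here 1−s−f = 0.540 and s = 0.025.
u_1 = 0.014100 × 0.540 + 0.025 = 0.032614.
u_2 = 0.032614 × 0.540 + 0.025 = 0.042612.
u_3 = 0.042612 × 0.540 + 0.025 = 0.048010.

Unemployment rate after three quarters ≈ 4.80%.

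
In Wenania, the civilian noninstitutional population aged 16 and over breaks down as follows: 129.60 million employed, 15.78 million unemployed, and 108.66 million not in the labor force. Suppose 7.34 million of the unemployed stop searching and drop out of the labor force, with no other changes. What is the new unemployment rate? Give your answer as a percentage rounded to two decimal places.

Initially, labor force = 129.60 + 15.78 = 145.38 million, so u = 15.78/145.38 = 10.85%.
After the change, unemployed and labor force both fall by 7.34 → E = 129.60, U = 8.44, labor force = 138.04 million.
New unemployment rate = 8.44 / 138.04 = 6.11%.

New unemployment rate ≈ 6.11%.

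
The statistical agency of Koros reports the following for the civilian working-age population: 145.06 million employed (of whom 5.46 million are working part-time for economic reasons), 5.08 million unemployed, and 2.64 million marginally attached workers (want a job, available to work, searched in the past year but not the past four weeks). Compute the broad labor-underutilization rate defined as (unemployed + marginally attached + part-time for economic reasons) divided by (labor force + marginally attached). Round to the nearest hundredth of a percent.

Broad underutilization rate ≈ 8.63%.

Labor force = 145.06 + 5.08 = 150.14 million.
Numerator = 5.08 + 2.64 + 5.46 = 13.18 million.
Denominator = 150.14 + 2.64 = 152.78 million.
Broad rate = 13.18 / 152.78 = 8.63%.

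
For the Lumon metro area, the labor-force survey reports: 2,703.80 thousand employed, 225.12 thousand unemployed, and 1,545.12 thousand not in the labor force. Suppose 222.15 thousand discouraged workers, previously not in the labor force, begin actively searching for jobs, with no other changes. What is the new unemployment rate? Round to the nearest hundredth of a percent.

Initially, labor force = 2,703.80 + 225.12 = 2,928.92 thousand, so u = 225.12/2,928.92 = 7.69%.
After the change, unemployed and labor force both rise by 222.15 → E = 2,703.80, U = 447.27, labor force = 3,151.07 thousand.
New unemployment rate = 447.27 / 3,151.07 = 14.19%.

New unemployment rate ≈ 14.19%.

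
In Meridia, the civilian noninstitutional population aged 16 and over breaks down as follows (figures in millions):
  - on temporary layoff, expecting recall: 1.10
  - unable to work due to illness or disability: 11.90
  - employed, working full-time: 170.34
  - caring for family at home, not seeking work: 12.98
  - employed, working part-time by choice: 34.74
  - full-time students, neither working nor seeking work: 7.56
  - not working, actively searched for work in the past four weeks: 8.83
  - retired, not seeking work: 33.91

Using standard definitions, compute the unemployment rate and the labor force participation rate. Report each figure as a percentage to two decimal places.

Employed = 170.34 + 34.74 = 205.08 million.
Unemployed = 1.10 + 8.83 = 9.93 million (jobless and actively searching, or on temporary layoff).
Labor force = 205.08 + 9.93 = 215.01 million.
Not in labor force = 11.90 + 12.98 + 7.56 + 33.91 = 66.35 million (those not working and not actively searching are outside the labor force).
Civilian working-age population = 215.01 + 66.35 = 281.36 million.
Unemployment rate = 9.93 / 215.01 = 4.62%.
Labor force participation rate = 215.01 / 281.36 = 76.42%.

Unemployment rate ≈ 4.62%; labor force participation rate ≈ 76.42%.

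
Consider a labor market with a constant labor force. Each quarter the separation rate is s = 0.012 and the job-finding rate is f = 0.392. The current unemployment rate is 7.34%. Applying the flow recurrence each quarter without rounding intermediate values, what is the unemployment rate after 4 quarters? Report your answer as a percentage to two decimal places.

Unemployment rate after four quarters ≈ 3.52%.

With a fixed labor force, u_{t+1} = u_t + s·(1−u_t) − f·u_t = u_t·(1−s−f) + s.
Here 1−s−f = 0.596 and s = 0.012.
u_1 = 0.073400 × 0.596 + 0.012 = 0.055746.
u_2 = 0.055746 × 0.596 + 0.012 = 0.045225.
u_3 = 0.045225 × 0.596 + 0.012 = 0.038954.
u_4 = 0.038954 × 0.596 + 0.012 = 0.035217.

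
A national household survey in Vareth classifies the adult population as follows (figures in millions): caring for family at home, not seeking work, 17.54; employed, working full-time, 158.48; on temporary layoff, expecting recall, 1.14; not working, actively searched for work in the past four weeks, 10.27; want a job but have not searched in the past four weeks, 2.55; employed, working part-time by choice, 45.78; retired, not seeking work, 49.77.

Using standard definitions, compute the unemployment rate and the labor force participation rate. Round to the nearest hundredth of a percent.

Unemployment rate ≈ 5.29%; labor force participation rate ≈ 75.53%.

Employed = 158.48 + 45.78 = 204.26 million.
Unemployed = 1.14 + 10.27 = 11.41 million (jobless and actively searching, or on temporary layoff).
Labor force = 204.26 + 11.41 = 215.67 million.
Not in labor force = 17.54 + 2.55 + 49.77 = 69.86 million (those not working and not actively searching are outside the labor force — including those who want a job but have given up searching).
Civilian working-age population = 215.67 + 69.86 = 285.53 million.
Unemployment rate = 11.41 / 215.67 = 5.29%.
Labor force participation rate = 215.67 / 285.53 = 75.53%.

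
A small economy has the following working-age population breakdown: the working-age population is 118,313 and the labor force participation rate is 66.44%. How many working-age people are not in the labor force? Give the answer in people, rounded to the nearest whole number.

About 39,706 are not in the labor force.

Share not in the labor force = 1 − 0.6644 = 0.3356.
Not in labor force = 0.3356 × 118,313 ≈ 39,706.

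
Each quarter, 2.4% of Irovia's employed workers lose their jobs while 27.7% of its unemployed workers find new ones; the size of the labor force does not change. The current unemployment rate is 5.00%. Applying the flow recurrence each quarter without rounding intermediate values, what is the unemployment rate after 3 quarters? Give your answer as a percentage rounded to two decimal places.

Unemployment rate after three quarters ≈ 6.96%.

With a fixed labor force, u_{t+1} = u_t + s·(1−u_t) − f·u_t = u_t·(1−s−f) + s.
Here 1−s−f = 0.699 and s = 0.024.
u_1 = 0.050000 × 0.699 + 0.024 = 0.058950.
u_2 = 0.058950 × 0.699 + 0.024 = 0.065206.
u_3 = 0.065206 × 0.699 + 0.024 = 0.069579.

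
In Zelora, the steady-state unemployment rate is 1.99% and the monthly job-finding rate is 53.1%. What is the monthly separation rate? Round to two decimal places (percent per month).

Separation rate ≈ 1.08% per month.

From u* = s/(s+f): s = u·f/(1−u).
s = 0.0199 × 53.1 / (1 − 0.0199) = 1.0567 / 0.9801 ≈ 1.08% per month.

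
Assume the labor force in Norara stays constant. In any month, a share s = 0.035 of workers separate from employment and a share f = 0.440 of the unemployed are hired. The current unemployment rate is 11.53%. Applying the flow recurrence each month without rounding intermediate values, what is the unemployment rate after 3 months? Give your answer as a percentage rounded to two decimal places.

With a fixed labor force, u_{t+1} = u_t + s·(1−u_t) − f·u_t = u_t·(1−s−f) + s.
Here 1−s−f = 0.525 and s = 0.035.
u_1 = 0.115300 × 0.525 + 0.035 = 0.095533.
u_2 = 0.095533 × 0.525 + 0.035 = 0.085155.
u_3 = 0.085155 × 0.525 + 0.035 = 0.079706.

Unemployment rate after three months ≈ 7.97%.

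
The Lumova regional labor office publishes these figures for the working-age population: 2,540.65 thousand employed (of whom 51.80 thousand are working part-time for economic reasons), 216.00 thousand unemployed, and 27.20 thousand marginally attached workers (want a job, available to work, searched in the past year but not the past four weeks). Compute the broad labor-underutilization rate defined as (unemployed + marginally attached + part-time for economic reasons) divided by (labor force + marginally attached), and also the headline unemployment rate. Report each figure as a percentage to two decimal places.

Labor force = 2,540.65 + 216.00 = 2,756.65 thousand.
Numerator = 216.00 + 27.20 + 51.80 = 295.00 thousand.
Denominator = 2,756.65 + 27.20 = 2,783.85 thousand.
Broad rate = 295.00 / 2,783.85 = 10.60%.
Headline unemployment rate = 216.00 / 2,756.65 = 7.84%.

Broad underutilization rate ≈ 10.60%; headline unemployment rate ≈ 7.84%.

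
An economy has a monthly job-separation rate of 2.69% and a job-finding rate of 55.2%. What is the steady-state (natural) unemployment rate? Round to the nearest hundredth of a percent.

At steady state the flows balance: s·E = f·U, so U/(E+U) = s/(s+f).
u* = 2.69 / (2.69 + 55.2) = 2.69 / 57.89 = 4.65%.

Steady-state unemployment rate ≈ 4.65%.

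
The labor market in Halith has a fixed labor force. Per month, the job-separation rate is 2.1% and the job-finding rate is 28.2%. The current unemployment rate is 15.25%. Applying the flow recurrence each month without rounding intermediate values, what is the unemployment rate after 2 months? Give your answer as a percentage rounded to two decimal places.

With a fixed labor force, u_{t+1} = u_t + s·(1−u_t) − f·u_t = u_t·(1−s−f) + s.
Here 1−s−f = 0.697 and s = 0.021.
u_1 = 0.152500 × 0.697 + 0.021 = 0.127292.
u_2 = 0.127292 × 0.697 + 0.021 = 0.109723.

Unemployment rate after two months ≈ 10.97%.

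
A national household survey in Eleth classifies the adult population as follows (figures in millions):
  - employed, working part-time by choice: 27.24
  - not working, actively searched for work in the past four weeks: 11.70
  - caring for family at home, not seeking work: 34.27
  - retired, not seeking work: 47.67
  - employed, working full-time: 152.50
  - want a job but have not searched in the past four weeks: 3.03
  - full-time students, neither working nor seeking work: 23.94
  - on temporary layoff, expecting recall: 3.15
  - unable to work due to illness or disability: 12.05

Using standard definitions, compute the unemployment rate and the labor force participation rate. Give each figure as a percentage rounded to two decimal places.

Employed = 27.24 + 152.50 = 179.74 million.
Unemployed = 11.70 + 3.15 = 14.85 million (jobless and actively searching, or on temporary layoff).
Labor force = 179.74 + 14.85 = 194.59 million.
Not in labor force = 34.27 + 47.67 + 3.03 + 23.94 + 12.05 = 120.96 million (those not working and not actively searching are outside the labor force — including those who want a job but have given up searching).
Civilian working-age population = 194.59 + 120.96 = 315.55 million.
Unemployment rate = 14.85 / 194.59 = 7.63%.
Labor force participation rate = 194.59 / 315.55 = 61.67%.

Unemployment rate ≈ 7.63%; labor force participation rate ≈ 61.67%.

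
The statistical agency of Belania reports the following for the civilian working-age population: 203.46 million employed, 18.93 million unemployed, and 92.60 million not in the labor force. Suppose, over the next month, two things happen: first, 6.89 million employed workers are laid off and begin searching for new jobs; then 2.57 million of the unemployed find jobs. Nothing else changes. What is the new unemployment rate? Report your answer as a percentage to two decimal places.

New unemployment rate ≈ 10.45%.

Initially, labor force = 203.46 + 18.93 = 222.39 million, so u = 18.93/222.39 = 8.51%.
After the first change, employed falls and unemployed rises by 6.89; labor force unchanged → E = 196.57, U = 25.82, labor force = 222.39 million.
After the second change, unemployed falls and employed rises by 2.57; labor force unchanged → E = 199.14, U = 23.25, labor force = 222.39 million.
New unemployment rate = 23.25 / 222.39 = 10.45%.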